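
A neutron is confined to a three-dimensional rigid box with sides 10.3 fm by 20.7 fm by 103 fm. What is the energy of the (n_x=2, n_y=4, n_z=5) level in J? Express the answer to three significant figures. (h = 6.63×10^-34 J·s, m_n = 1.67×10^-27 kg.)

For a 3D rectangular well E = (h²/8m_n)·Σ n_i²/L_i² = (6.63×10^-34)²/(8·1.67×10^-27) · [2²/(10.3 fm)² + 4²/(20.7 fm)² + 5²/(103 fm)²].
Evaluating gives E = 2.55×10^-12 J.

E = 2.55×10^-12 J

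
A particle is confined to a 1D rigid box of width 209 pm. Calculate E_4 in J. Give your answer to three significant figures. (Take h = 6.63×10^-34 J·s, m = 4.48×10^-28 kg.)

E_4 = 4.49×10^-20 J

For an infinite well E_n = n²h²/(8mL²), so E_1 = h²/(8mL²) = (6.63×10^-34)²/(8·4.48×10^-28·(2.09×10^-10 m)²) = 2.808×10^-21 J.
Then E_4 = 4²·E_1 = 16·2.808×10^-21 J = 4.49×10^-20 J.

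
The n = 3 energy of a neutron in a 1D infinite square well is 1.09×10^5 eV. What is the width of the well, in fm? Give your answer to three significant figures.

L = 130 fm

From E_n = n²h²/(8m_nL²), L = n·h/√(8m_nE_n).
E_3 = 1.09×10^5 eV = 1.746×10^-14 J, so L = 3·6.626×10^-34/√(8·1.675×10^-27·1.746×10^-14) = 1.30×10^-13 m = 130 fm.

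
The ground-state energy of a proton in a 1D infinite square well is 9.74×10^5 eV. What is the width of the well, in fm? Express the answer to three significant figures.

L = 14.5 fm

From E_n = n²h²/(8m_pL²), L = n·h/√(8m_pE_n).
E_1 = 9.74×10^5 eV = 1.560×10^-13 J, so L = 1·6.626×10^-34/√(8·1.673×10^-27·1.560×10^-13) = 1.45×10^-14 m = 14.5 fm.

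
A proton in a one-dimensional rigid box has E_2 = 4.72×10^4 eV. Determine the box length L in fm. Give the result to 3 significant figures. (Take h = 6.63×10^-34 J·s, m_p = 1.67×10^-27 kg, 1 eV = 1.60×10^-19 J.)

L = 132 fm

From E_n = n²h²/(8m_pL²), L = n·h/√(8m_pE_n).
E_2 = 4.72×10^4 eV = 7.552×10^-15 J, so L = 2·6.63×10^-34/√(8·1.67×10^-27·7.552×10^-15) = 1.32×10^-13 m = 132 fm.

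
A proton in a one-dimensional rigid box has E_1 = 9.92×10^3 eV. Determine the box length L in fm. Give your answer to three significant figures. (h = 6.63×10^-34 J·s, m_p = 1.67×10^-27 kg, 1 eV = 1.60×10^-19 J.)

L = 144 fm

From E_n = n²h²/(8m_pL²), L = n·h/√(8m_pE_n).
E_1 = 9.92×10^3 eV = 1.587×10^-15 J, so L = 1·6.63×10^-34/√(8·1.67×10^-27·1.587×10^-15) = 1.44×10^-13 m = 144 fm.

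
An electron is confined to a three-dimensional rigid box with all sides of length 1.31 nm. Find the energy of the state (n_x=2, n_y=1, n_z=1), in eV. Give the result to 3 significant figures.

For a 3D rectangular well E = (h²/8m_e)·Σ n_i²/L_i² = (6.626×10^-34)²/(8·9.109×10^-31) · [2²/(1.31 nm)² + 1²/(1.31 nm)² + 1²/(1.31 nm)²].
Evaluating gives E = 2.106×10^-19 J = 1.31 eV.

E = 1.31 eV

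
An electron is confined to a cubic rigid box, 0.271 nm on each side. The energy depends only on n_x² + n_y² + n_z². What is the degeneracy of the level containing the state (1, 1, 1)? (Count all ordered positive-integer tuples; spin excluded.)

degeneracy = 1

The level has n_x² + n_y² + n_z² = 3. The ordered positive-integer solutions are (1, 1, 1).
That gives 1 state.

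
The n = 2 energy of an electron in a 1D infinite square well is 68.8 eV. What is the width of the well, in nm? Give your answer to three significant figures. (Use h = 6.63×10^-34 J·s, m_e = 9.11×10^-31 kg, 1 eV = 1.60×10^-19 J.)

L = 0.148 nm

From E_n = n²h²/(8m_eL²), L = n·h/√(8m_eE_n).
E_2 = 68.8 eV = 1.101×10^-17 J, so L = 2·6.63×10^-34/√(8·9.11×10^-31·1.101×10^-17) = 1.48×10^-10 m = 0.148 nm.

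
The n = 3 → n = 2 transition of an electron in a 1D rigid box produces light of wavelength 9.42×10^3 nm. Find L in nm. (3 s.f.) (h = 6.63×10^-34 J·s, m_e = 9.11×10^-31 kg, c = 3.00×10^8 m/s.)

L = 3.78 nm

The photon carries ΔE = hc/λ = 6.63×10^-34·3.00×10^8/9.42×10^-6 m = 2.111×10^-20 J.
Since ΔE = (3² − 2²)E_1, E_1 = 4.222×10^-21 J, and L = h/√(8m_eE_1) = 3.78×10^-9 m = 3.78 nm.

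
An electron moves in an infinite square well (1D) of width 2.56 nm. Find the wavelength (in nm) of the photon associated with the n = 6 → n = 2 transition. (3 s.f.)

λ = 675 nm

E_1 = h²/(8m_eL²) = 9.193×10^-21 J, so ΔE = (6² − 2²)E_1 = 2.942×10^-19 J.
λ = hc/ΔE = (6.626×10^-34·2.998×10^8)/2.942×10^-19 = 6.75×10^-7 m = 675 nm.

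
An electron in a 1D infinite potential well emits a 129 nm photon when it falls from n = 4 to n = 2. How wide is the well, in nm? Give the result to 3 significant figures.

L = 0.685 nm

The photon carries ΔE = hc/λ = 6.626×10^-34·2.998×10^8/1.29×10^-7 m = 1.540×10^-18 J.
Since ΔE = (4² − 2²)E_1, E_1 = 1.283×10^-19 J, and L = h/√(8m_eE_1) = 6.85×10^-10 m = 0.685 nm.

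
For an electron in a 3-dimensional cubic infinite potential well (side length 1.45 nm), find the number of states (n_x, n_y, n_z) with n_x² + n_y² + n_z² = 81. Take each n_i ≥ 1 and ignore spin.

The level has n_x² + n_y² + n_z² = 81. The ordered positive-integer solutions are (1, 4, 8), (1, 8, 4), (3, 6, 6), (4, 1, 8), (4, 4, 7), (4, 7, 4), (4, 8, 1), (6, 3, 6), (6, 6, 3), (7, 4, 4), (8, 1, 4), (8, 4, 1).
That gives 12 states.

degeneracy = 12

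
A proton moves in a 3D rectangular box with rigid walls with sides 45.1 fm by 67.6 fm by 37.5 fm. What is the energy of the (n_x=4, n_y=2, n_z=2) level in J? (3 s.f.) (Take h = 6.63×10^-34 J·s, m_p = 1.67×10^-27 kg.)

E = 3.81×10^-13 J

For a 3D rectangular well E = (h²/8m_p)·Σ n_i²/L_i² = (6.63×10^-34)²/(8·1.67×10^-27) · [4²/(45.1 fm)² + 2²/(67.6 fm)² + 2²/(37.5 fm)²].
Evaluating gives E = 3.81×10^-13 J.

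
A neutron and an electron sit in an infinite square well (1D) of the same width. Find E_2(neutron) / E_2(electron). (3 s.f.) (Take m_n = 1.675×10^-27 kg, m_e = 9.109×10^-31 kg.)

E_n ∝ 1/m at fixed n and L, so the ratio is m_e/m_n = 9.109×10^-31/1.675×10^-27 = 5.44×10^-4.

5.44×10^-4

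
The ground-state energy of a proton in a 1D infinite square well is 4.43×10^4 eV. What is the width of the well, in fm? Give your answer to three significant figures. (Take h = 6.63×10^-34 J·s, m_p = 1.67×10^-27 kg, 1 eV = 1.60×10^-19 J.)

L = 68.1 fm

From E_n = n²h²/(8m_pL²), L = n·h/√(8m_pE_n).
E_1 = 4.43×10^4 eV = 7.088×10^-15 J, so L = 1·6.63×10^-34/√(8·1.67×10^-27·7.088×10^-15) = 6.81×10^-14 m = 68.1 fm.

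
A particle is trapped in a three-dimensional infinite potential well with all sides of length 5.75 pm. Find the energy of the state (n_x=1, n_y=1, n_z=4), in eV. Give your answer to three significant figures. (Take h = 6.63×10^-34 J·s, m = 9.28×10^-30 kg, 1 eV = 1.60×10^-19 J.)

For a 3D rectangular well E = (h²/8m)·Σ n_i²/L_i² = (6.63×10^-34)²/(8·9.28×10^-30) · [1²/(5.75 pm)² + 1²/(5.75 pm)² + 4²/(5.75 pm)²].
Evaluating gives E = 3.223×10^-15 J = 2.01×10^4 eV.

E = 2.01×10^4 eV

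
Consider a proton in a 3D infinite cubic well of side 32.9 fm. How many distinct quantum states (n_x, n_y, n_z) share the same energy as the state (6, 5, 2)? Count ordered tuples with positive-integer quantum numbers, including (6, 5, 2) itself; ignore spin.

The level has n_x² + n_y² + n_z² = 65. The ordered positive-integer solutions are (2, 5, 6), (2, 6, 5), (5, 2, 6), (5, 6, 2), (6, 2, 5), (6, 5, 2).
That gives 6 states.

degeneracy = 6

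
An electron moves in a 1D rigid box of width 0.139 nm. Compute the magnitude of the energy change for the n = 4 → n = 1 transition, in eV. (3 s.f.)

E_1 = h²/(8m_eL²) = 3.118×10^-18 J.
|ΔE| = |4² − 1²|·E_1 = 15·3.118×10^-18 J = 4.677×10^-17 J = 292 eV.

|ΔE| = 292 eV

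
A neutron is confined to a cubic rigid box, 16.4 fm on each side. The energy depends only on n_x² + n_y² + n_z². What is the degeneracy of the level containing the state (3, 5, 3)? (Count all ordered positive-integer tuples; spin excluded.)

The level has n_x² + n_y² + n_z² = 43. The ordered positive-integer solutions are (3, 3, 5), (3, 5, 3), (5, 3, 3).
That gives 3 states.

degeneracy = 3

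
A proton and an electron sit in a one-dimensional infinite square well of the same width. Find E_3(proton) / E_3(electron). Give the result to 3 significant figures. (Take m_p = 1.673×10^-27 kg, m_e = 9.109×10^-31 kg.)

E_n ∝ 1/m at fixed n and L, so the ratio is m_e/m_p = 9.109×10^-31/1.673×10^-27 = 5.44×10^-4.

5.44×10^-4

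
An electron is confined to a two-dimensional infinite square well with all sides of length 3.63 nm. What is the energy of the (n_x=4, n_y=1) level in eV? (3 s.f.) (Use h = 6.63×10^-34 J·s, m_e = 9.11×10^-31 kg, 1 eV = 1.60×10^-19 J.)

E = 0.486 eV

For a 2D rectangular well E = (h²/8m_e)·Σ n_i²/L_i² = (6.63×10^-34)²/(8·9.11×10^-31) · [4²/(3.63 nm)² + 1²/(3.63 nm)²].
Evaluating gives E = 7.781×10^-20 J = 0.486 eV.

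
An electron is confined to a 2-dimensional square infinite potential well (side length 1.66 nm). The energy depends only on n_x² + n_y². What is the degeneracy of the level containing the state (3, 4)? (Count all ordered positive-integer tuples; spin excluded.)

The level has n_x² + n_y² = 25. The ordered positive-integer solutions are (3, 4), (4, 3).
That gives 2 states.

degeneracy = 2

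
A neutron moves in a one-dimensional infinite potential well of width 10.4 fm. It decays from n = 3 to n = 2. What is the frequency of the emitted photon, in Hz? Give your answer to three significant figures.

E_1 = h²/(8m_nL²) = 3.029×10^-13 J and ΔE = (3² − 2²)E_1 = 1.515×10^-12 J.
f = ΔE/h = 1.515×10^-12/6.626×10^-34 = 2.29×10^21 Hz.

f = 2.29×10^21 Hz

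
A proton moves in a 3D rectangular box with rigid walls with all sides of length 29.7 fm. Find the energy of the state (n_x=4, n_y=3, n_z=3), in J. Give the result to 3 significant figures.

For a 3D rectangular well E = (h²/8m_p)·Σ n_i²/L_i² = (6.626×10^-34)²/(8·1.673×10^-27) · [4²/(29.7 fm)² + 3²/(29.7 fm)² + 3²/(29.7 fm)²].
Evaluating gives E = 1.26×10^-12 J.

E = 1.26×10^-12 J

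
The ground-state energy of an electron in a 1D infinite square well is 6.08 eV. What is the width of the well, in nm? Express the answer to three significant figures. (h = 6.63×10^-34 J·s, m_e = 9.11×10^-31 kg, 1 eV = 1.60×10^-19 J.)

L = 0.249 nm

From E_n = n²h²/(8m_eL²), L = n·h/√(8m_eE_n).
E_1 = 6.08 eV = 9.728×10^-19 J, so L = 1·6.63×10^-34/√(8·9.11×10^-31·9.728×10^-19) = 2.49×10^-10 m = 0.249 nm.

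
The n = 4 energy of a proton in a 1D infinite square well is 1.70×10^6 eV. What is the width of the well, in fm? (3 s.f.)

L = 43.9 fm

From E_n = n²h²/(8m_pL²), L = n·h/√(8m_pE_n).
E_4 = 1.70×10^6 eV = 2.723×10^-13 J, so L = 4·6.626×10^-34/√(8·1.673×10^-27·2.723×10^-13) = 4.39×10^-14 m = 43.9 fm.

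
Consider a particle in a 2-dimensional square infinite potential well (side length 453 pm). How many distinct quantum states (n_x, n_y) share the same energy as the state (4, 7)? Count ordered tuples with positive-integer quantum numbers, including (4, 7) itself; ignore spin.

degeneracy = 4

The level has n_x² + n_y² = 65. The ordered positive-integer solutions are (1, 8), (4, 7), (7, 4), (8, 1).
That gives 4 states.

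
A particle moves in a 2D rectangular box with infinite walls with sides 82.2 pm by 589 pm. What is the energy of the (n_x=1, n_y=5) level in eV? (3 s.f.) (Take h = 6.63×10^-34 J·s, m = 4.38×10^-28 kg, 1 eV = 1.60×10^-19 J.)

E = 0.173 eV

For a 2D rectangular well E = (h²/8m)·Σ n_i²/L_i² = (6.63×10^-34)²/(8·4.38×10^-28) · [1²/(82.2 pm)² + 5²/(589 pm)²].
Evaluating gives E = 2.761×10^-20 J = 0.173 eV.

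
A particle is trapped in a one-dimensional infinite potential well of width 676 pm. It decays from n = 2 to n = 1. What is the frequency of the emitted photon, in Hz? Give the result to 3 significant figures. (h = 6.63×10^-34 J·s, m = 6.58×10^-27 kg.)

E_1 = h²/(8mL²) = 1.827×10^-23 J and ΔE = (2² − 1²)E_1 = 5.481×10^-23 J.
f = ΔE/h = 5.481×10^-23/6.63×10^-34 = 8.27×10^10 Hz.

f = 8.27×10^10 Hz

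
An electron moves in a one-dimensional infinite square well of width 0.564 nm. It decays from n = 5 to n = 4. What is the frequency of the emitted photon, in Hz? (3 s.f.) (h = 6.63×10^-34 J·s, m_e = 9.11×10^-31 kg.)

f = 2.57×10^15 Hz

E_1 = h²/(8m_eL²) = 1.896×10^-19 J and ΔE = (5² − 4²)E_1 = 1.706×10^-18 J.
f = ΔE/h = 1.706×10^-18/6.63×10^-34 = 2.57×10^15 Hz.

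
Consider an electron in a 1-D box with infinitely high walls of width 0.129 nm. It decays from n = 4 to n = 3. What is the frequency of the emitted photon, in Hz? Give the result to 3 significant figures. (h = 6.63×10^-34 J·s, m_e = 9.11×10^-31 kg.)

E_1 = h²/(8m_eL²) = 3.624×10^-18 J and ΔE = (4² − 3²)E_1 = 2.537×10^-17 J.
f = ΔE/h = 2.537×10^-17/6.63×10^-34 = 3.83×10^16 Hz.

f = 3.83×10^16 Hz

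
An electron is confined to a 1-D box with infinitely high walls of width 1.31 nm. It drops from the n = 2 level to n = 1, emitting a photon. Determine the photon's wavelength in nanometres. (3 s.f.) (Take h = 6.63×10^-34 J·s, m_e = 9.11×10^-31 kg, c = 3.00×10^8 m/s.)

E_1 = h²/(8m_eL²) = 3.515×10^-20 J, so ΔE = (2² − 1²)E_1 = 1.054×10^-19 J.
λ = hc/ΔE = (6.63×10^-34·3.00×10^8)/1.054×10^-19 = 1.89×10^-6 m = 1.89×10^3 nm.

λ = 1.89×10^3 nm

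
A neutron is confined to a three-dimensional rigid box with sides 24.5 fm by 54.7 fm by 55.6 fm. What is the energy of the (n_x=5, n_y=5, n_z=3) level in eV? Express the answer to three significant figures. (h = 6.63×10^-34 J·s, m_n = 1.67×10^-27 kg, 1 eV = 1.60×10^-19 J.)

E = 1.09×10^7 eV

For a 3D rectangular well E = (h²/8m_n)·Σ n_i²/L_i² = (6.63×10^-34)²/(8·1.67×10^-27) · [5²/(24.5 fm)² + 5²/(54.7 fm)² + 3²/(55.6 fm)²].
Evaluating gives E = 1.741×10^-12 J = 1.09×10^7 eV.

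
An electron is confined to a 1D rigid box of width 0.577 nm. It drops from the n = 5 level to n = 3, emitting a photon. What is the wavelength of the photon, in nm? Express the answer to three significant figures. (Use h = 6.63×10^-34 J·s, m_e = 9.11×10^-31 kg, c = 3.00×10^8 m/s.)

E_1 = h²/(8m_eL²) = 1.812×10^-19 J, so ΔE = (5² − 3²)E_1 = 2.899×10^-18 J.
λ = hc/ΔE = (6.63×10^-34·3.00×10^8)/2.899×10^-18 = 6.86×10^-8 m = 68.6 nm.

λ = 68.6 nm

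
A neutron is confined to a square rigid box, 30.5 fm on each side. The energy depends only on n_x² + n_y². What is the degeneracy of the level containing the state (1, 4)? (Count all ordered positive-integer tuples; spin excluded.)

The level has n_x² + n_y² = 17. The ordered positive-integer solutions are (1, 4), (4, 1).
That gives 2 states.

degeneracy = 2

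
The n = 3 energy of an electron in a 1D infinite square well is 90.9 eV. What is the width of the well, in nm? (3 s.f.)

From E_n = n²h²/(8m_eL²), L = n·h/√(8m_eE_n).
E_3 = 90.9 eV = 1.456×10^-17 J, so L = 3·6.626×10^-34/√(8·9.109×10^-31·1.456×10^-17) = 1.93×10^-10 m = 0.193 nm.

L = 0.193 nm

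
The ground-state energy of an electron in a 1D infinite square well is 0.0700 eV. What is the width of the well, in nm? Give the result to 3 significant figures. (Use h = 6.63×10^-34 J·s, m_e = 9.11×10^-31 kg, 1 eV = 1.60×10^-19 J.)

From E_n = n²h²/(8m_eL²), L = n·h/√(8m_eE_n).
E_1 = 0.0700 eV = 1.120×10^-20 J, so L = 1·6.63×10^-34/√(8·9.11×10^-31·1.120×10^-20) = 2.32×10^-9 m = 2.32 nm.

L = 2.32 nm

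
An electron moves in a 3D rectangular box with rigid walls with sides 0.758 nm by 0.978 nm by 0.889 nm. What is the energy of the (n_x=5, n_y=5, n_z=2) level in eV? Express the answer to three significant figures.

For a 3D rectangular well E = (h²/8m_e)·Σ n_i²/L_i² = (6.626×10^-34)²/(8·9.109×10^-31) · [5²/(0.758 nm)² + 5²/(0.978 nm)² + 2²/(0.889 nm)²].
Evaluating gives E = 4.501×10^-18 J = 28.1 eV.

E = 28.1 eV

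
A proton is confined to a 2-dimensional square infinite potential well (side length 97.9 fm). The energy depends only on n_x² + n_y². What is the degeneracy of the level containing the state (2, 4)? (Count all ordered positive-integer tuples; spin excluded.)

The level has n_x² + n_y² = 20. The ordered positive-integer solutions are (2, 4), (4, 2).
That gives 2 states.

degeneracy = 2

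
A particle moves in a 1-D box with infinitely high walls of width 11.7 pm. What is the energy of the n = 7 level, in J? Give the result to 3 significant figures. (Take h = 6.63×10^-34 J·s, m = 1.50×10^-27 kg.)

For an infinite well E_n = n²h²/(8mL²), so E_1 = h²/(8mL²) = (6.63×10^-34)²/(8·1.50×10^-27·(1.17×10^-11 m)²) = 2.676×10^-19 J.
Then E_7 = 7²·E_1 = 49·2.676×10^-19 J = 1.31×10^-17 J.

E_7 = 1.31×10^-17 J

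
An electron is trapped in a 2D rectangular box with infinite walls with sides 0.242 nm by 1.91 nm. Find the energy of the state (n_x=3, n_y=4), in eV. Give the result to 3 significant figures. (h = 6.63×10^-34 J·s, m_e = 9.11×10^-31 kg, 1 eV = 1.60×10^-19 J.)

E = 59.6 eV

For a 2D rectangular well E = (h²/8m_e)·Σ n_i²/L_i² = (6.63×10^-34)²/(8·9.11×10^-31) · [3²/(0.242 nm)² + 4²/(1.91 nm)²].
Evaluating gives E = 9.533×10^-18 J = 59.6 eV.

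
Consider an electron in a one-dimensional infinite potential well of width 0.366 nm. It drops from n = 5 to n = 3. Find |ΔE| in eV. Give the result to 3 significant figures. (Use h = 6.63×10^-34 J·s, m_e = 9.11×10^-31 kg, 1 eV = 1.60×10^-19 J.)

|ΔE| = 45.0 eV

E_1 = h²/(8m_eL²) = 4.503×10^-19 J.
|ΔE| = |5² − 3²|·E_1 = 16·4.503×10^-19 J = 7.205×10^-18 J = 45.0 eV.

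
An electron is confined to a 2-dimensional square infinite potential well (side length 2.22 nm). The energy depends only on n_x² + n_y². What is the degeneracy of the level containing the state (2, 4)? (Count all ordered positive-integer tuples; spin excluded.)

degeneracy = 2

The level has n_x² + n_y² = 20. The ordered positive-integer solutions are (2, 4), (4, 2).
That gives 2 states.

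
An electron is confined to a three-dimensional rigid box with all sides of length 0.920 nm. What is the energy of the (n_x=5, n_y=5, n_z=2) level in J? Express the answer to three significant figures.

For a 3D rectangular well E = (h²/8m_e)·Σ n_i²/L_i² = (6.626×10^-34)²/(8·9.109×10^-31) · [5²/(0.920 nm)² + 5²/(0.920 nm)² + 2²/(0.920 nm)²].
Evaluating gives E = 3.84×10^-18 J.

E = 3.84×10^-18 J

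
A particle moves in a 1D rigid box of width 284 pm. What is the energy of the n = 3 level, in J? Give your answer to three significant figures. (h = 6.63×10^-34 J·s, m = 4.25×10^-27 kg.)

E_3 = 1.44×10^-21 J

For an infinite well E_n = n²h²/(8mL²), so E_1 = h²/(8mL²) = (6.63×10^-34)²/(8·4.25×10^-27·(2.84×10^-10 m)²) = 1.603×10^-22 J.
Then E_3 = 3²·E_1 = 9·1.603×10^-22 J = 1.44×10^-21 J.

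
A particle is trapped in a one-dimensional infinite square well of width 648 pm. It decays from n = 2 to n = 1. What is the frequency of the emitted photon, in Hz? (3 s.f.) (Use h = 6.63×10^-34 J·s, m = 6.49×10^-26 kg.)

f = 9.12×10^9 Hz

E_1 = h²/(8mL²) = 2.016×10^-24 J and ΔE = (2² − 1²)E_1 = 6.048×10^-24 J.
f = ΔE/h = 6.048×10^-24/6.63×10^-34 = 9.12×10^9 Hz.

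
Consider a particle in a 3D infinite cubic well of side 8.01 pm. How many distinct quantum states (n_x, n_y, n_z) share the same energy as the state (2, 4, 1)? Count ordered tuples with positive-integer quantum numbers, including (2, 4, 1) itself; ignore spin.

degeneracy = 6

The level has n_x² + n_y² + n_z² = 21. The ordered positive-integer solutions are (1, 2, 4), (1, 4, 2), (2, 1, 4), (2, 4, 1), (4, 1, 2), (4, 2, 1).
That gives 6 states.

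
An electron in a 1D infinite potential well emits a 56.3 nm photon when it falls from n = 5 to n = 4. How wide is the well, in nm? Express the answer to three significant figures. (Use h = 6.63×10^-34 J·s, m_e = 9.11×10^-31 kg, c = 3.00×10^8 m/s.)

The photon carries ΔE = hc/λ = 6.63×10^-34·3.00×10^8/5.63×10^-8 m = 3.533×10^-18 J.
Since ΔE = (5² − 4²)E_1, E_1 = 3.926×10^-19 J, and L = h/√(8m_eE_1) = 3.92×10^-10 m = 0.392 nm.

L = 0.392 nm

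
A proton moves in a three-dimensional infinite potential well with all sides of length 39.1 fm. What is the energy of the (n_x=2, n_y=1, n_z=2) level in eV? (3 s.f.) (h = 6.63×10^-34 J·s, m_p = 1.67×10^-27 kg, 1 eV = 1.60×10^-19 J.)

E = 1.21×10^6 eV

For a 3D rectangular well E = (h²/8m_p)·Σ n_i²/L_i² = (6.63×10^-34)²/(8·1.67×10^-27) · [2²/(39.1 fm)² + 1²/(39.1 fm)² + 2²/(39.1 fm)²].
Evaluating gives E = 1.937×10^-13 J = 1.21×10^6 eV.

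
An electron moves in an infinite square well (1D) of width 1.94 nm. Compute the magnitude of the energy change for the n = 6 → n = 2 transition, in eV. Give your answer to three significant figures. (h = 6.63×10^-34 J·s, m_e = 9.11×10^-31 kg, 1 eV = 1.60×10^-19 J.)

|ΔE| = 3.21 eV

E_1 = h²/(8m_eL²) = 1.603×10^-20 J.
|ΔE| = |6² − 2²|·E_1 = 32·1.603×10^-20 J = 5.130×10^-19 J = 3.21 eV.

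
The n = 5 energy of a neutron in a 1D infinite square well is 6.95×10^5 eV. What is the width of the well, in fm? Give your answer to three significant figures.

L = 85.8 fm

From E_n = n²h²/(8m_nL²), L = n·h/√(8m_nE_n).
E_5 = 6.95×10^5 eV = 1.113×10^-13 J, so L = 5·6.626×10^-34/√(8·1.675×10^-27·1.113×10^-13) = 8.58×10^-14 m = 85.8 fm.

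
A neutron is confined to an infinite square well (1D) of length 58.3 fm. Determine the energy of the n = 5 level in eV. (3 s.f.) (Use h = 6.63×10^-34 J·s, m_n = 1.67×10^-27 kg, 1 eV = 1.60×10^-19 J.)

For an infinite well E_n = n²h²/(8m_nL²), so E_1 = h²/(8m_nL²) = (6.63×10^-34)²/(8·1.67×10^-27·(5.83×10^-14 m)²) = 9.680×10^-15 J.
Then E_5 = 5²·E_1 = 25·9.680×10^-15 J = 2.420×10^-13 J.
Converting, E_5 = 2.420×10^-13 J / (1.60×10^-19 J/eV) = 1.51×10^6 eV.

E_5 = 1.51×10^6 eV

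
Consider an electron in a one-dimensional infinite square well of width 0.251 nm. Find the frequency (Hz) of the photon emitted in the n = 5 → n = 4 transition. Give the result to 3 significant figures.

f = 1.30×10^16 Hz

E_1 = h²/(8m_eL²) = 9.563×10^-19 J and ΔE = (5² − 4²)E_1 = 8.607×10^-18 J.
f = ΔE/h = 8.607×10^-18/6.626×10^-34 = 1.30×10^16 Hz.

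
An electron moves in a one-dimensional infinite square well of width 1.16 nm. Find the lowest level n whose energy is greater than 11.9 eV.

n = 7

E_1 = h²/(8m_eL²) = 4.477×10^-20 J = 0.2795 eV.
Need n² > 11.9/0.2795 = 42.58, i.e. n > 6.525.
The smallest integer satisfying this is n = 7.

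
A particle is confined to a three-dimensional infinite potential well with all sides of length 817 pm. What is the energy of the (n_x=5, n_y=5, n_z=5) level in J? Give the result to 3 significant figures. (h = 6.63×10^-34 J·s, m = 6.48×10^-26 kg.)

E = 9.53×10^-23 J

For a 3D rectangular well E = (h²/8m)·Σ n_i²/L_i² = (6.63×10^-34)²/(8·6.48×10^-26) · [5²/(817 pm)² + 5²/(817 pm)² + 5²/(817 pm)²].
Evaluating gives E = 9.53×10^-23 J.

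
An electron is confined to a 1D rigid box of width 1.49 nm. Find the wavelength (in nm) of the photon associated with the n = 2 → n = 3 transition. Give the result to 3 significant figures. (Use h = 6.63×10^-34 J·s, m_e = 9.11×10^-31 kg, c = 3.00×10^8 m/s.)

E_1 = h²/(8m_eL²) = 2.717×10^-20 J, so ΔE = (3² − 2²)E_1 = 1.359×10^-19 J.
λ = hc/ΔE = (6.63×10^-34·3.00×10^8)/1.359×10^-19 = 1.46×10^-6 m = 1.46×10^3 nm.

λ = 1.46×10^3 nm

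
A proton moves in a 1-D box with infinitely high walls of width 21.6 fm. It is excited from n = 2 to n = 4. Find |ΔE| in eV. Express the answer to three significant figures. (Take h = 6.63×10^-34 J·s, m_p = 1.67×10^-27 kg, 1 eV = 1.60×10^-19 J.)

E_1 = h²/(8m_pL²) = 7.052×10^-14 J.
|ΔE| = |2² − 4²|·E_1 = 12·7.052×10^-14 J = 8.462×10^-13 J = 5.29×10^6 eV.

|ΔE| = 5.29×10^6 eV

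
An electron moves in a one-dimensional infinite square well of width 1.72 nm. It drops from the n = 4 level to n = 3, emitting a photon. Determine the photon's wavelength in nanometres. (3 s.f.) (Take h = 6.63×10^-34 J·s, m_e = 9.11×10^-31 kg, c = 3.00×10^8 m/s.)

λ = 1.39×10^3 nm

E_1 = h²/(8m_eL²) = 2.039×10^-20 J, so ΔE = (4² − 3²)E_1 = 1.427×10^-19 J.
λ = hc/ΔE = (6.63×10^-34·3.00×10^8)/1.427×10^-19 = 1.39×10^-6 m = 1.39×10^3 nm.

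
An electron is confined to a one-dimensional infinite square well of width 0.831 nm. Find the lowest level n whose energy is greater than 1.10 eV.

E_1 = h²/(8m_eL²) = 8.724×10^-20 J = 0.5446 eV.
Need n² > 1.10/0.5446 = 2.020, i.e. n > 1.421.
The smallest integer satisfying this is n = 2.

n = 2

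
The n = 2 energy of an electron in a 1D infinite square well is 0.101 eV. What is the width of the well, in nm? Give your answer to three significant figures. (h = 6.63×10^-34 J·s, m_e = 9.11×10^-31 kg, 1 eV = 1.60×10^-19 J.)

From E_n = n²h²/(8m_eL²), L = n·h/√(8m_eE_n).
E_2 = 0.101 eV = 1.616×10^-20 J, so L = 2·6.63×10^-34/√(8·9.11×10^-31·1.616×10^-20) = 3.86×10^-9 m = 3.86 nm.

L = 3.86 nm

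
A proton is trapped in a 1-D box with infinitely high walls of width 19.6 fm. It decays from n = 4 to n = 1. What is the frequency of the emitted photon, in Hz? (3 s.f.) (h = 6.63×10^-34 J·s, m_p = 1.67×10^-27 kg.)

E_1 = h²/(8m_pL²) = 8.565×10^-14 J and ΔE = (4² − 1²)E_1 = 1.285×10^-12 J.
f = ΔE/h = 1.285×10^-12/6.63×10^-34 = 1.94×10^21 Hz.

f = 1.94×10^21 Hz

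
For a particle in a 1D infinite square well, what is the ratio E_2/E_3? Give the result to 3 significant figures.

E_n ∝ n², so E_2/E_3 = 2²/3² = 4/9 = 0.444.

0.444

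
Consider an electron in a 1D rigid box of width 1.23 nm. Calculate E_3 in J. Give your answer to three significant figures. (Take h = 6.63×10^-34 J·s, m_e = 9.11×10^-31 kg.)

For an infinite well E_n = n²h²/(8m_eL²), so E_1 = h²/(8m_eL²) = (6.63×10^-34)²/(8·9.11×10^-31·(1.23×10^-9 m)²) = 3.987×10^-20 J.
Then E_3 = 3²·E_1 = 9·3.987×10^-20 J = 3.59×10^-19 J.

E_3 = 3.59×10^-19 J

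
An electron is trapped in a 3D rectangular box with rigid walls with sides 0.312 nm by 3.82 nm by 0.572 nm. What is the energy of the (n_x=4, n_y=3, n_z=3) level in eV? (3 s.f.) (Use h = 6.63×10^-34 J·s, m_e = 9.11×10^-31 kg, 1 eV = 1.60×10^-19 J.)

E = 72.6 eV

For a 3D rectangular well E = (h²/8m_e)·Σ n_i²/L_i² = (6.63×10^-34)²/(8·9.11×10^-31) · [4²/(0.312 nm)² + 3²/(3.82 nm)² + 3²/(0.572 nm)²].
Evaluating gives E = 1.161×10^-17 J = 72.6 eV.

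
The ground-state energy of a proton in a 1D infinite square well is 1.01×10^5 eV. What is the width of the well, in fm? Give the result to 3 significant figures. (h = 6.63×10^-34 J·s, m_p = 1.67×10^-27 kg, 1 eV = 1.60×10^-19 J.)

From E_n = n²h²/(8m_pL²), L = n·h/√(8m_pE_n).
E_1 = 1.01×10^5 eV = 1.616×10^-14 J, so L = 1·6.63×10^-34/√(8·1.67×10^-27·1.616×10^-14) = 4.51×10^-14 m = 45.1 fm.

L = 45.1 fm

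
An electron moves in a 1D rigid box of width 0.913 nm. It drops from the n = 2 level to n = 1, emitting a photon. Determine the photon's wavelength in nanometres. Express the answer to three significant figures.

λ = 916 nm

E_1 = h²/(8m_eL²) = 7.228×10^-20 J, so ΔE = (2² − 1²)E_1 = 2.168×10^-19 J.
λ = hc/ΔE = (6.626×10^-34·2.998×10^8)/2.168×10^-19 = 9.16×10^-7 m = 916 nm.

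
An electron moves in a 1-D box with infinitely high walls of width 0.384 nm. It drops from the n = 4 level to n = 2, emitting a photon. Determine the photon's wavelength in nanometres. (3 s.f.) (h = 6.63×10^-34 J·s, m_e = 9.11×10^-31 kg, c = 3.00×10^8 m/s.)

λ = 40.5 nm

E_1 = h²/(8m_eL²) = 4.090×10^-19 J, so ΔE = (4² − 2²)E_1 = 4.908×10^-18 J.
λ = hc/ΔE = (6.63×10^-34·3.00×10^8)/4.908×10^-18 = 4.05×10^-8 m = 40.5 nm.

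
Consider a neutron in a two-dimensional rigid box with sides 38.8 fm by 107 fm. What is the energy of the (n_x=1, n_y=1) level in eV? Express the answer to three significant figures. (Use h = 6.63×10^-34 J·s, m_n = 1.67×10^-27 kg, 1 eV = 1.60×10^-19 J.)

For a 2D rectangular well E = (h²/8m_n)·Σ n_i²/L_i² = (6.63×10^-34)²/(8·1.67×10^-27) · [1²/(38.8 fm)² + 1²/(107 fm)²].
Evaluating gives E = 2.473×10^-14 J = 1.55×10^5 eV.

E = 1.55×10^5 eV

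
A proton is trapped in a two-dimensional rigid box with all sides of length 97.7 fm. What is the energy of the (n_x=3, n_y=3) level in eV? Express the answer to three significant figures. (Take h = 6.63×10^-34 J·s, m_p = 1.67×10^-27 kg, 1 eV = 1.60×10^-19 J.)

E = 3.88×10^5 eV

For a 2D rectangular well E = (h²/8m_p)·Σ n_i²/L_i² = (6.63×10^-34)²/(8·1.67×10^-27) · [3²/(97.7 fm)² + 3²/(97.7 fm)²].
Evaluating gives E = 6.204×10^-14 J = 3.88×10^5 eV.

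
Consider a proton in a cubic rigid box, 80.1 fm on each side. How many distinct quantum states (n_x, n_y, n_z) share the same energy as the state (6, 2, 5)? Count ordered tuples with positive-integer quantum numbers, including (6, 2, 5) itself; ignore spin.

degeneracy = 6

The level has n_x² + n_y² + n_z² = 65. The ordered positive-integer solutions are (2, 5, 6), (2, 6, 5), (5, 2, 6), (5, 6, 2), (6, 2, 5), (6, 5, 2).
That gives 6 states.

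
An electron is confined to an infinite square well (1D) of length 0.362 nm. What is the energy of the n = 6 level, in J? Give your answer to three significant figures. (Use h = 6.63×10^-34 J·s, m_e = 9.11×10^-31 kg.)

E_6 = 1.66×10^-17 J

For an infinite well E_n = n²h²/(8m_eL²), so E_1 = h²/(8m_eL²) = (6.63×10^-34)²/(8·9.11×10^-31·(3.62×10^-10 m)²) = 4.603×10^-19 J.
Then E_6 = 6²·E_1 = 36·4.603×10^-19 J = 1.66×10^-17 J.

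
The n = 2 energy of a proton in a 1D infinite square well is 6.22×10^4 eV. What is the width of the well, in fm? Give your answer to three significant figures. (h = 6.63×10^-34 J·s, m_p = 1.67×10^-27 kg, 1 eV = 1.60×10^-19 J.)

L = 115 fm

From E_n = n²h²/(8m_pL²), L = n·h/√(8m_pE_n).
E_2 = 6.22×10^4 eV = 9.952×10^-15 J, so L = 2·6.63×10^-34/√(8·1.67×10^-27·9.952×10^-15) = 1.15×10^-13 m = 115 fm.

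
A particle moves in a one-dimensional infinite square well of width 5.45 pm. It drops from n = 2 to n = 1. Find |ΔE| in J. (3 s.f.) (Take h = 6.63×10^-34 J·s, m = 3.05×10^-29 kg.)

E_1 = h²/(8mL²) = 6.065×10^-17 J.
|ΔE| = |2² − 1²|·E_1 = 3·6.065×10^-17 J = 1.82×10^-16 J.

|ΔE| = 1.82×10^-16 J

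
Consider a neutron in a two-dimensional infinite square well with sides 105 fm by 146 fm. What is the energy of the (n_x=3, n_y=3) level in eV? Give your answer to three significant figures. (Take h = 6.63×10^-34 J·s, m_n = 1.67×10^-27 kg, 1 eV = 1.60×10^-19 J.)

For a 2D rectangular well E = (h²/8m_n)·Σ n_i²/L_i² = (6.63×10^-34)²/(8·1.67×10^-27) · [3²/(105 fm)² + 3²/(146 fm)²].
Evaluating gives E = 4.075×10^-14 J = 2.55×10^5 eV.

E = 2.55×10^5 eV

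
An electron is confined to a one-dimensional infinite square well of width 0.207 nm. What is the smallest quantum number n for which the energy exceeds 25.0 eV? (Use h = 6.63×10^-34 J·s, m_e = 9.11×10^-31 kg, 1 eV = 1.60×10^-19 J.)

E_1 = h²/(8m_eL²) = 1.408×10^-18 J = 8.800 eV.
Need n² > 25.0/8.800 = 2.841, i.e. n > 1.686.
The smallest integer satisfying this is n = 2.

n = 2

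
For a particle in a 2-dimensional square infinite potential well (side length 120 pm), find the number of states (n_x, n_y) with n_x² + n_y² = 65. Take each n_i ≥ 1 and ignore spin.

The level has n_x² + n_y² = 65. The ordered positive-integer solutions are (1, 8), (4, 7), (7, 4), (8, 1).
That gives 4 states.

degeneracy = 4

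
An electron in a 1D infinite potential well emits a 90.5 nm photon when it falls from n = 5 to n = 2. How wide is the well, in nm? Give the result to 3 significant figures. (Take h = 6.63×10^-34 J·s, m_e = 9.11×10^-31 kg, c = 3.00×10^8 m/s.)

The photon carries ΔE = hc/λ = 6.63×10^-34·3.00×10^8/9.05×10^-8 m = 2.198×10^-18 J.
Since ΔE = (5² − 2²)E_1, E_1 = 1.047×10^-19 J, and L = h/√(8m_eE_1) = 7.59×10^-10 m = 0.759 nm.

L = 0.759 nm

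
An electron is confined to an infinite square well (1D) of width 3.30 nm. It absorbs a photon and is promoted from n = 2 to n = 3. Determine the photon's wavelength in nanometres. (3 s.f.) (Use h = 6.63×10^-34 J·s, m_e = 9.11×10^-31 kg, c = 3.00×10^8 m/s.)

λ = 7.18×10^3 nm

E_1 = h²/(8m_eL²) = 5.538×10^-21 J, so ΔE = (3² − 2²)E_1 = 2.769×10^-20 J.
λ = hc/ΔE = (6.63×10^-34·3.00×10^8)/2.769×10^-20 = 7.18×10^-6 m = 7.18×10^3 nm.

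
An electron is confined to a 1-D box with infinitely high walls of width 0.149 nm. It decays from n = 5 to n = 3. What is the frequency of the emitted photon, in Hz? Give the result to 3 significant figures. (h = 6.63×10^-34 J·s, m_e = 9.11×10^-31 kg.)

E_1 = h²/(8m_eL²) = 2.717×10^-18 J and ΔE = (5² − 3²)E_1 = 4.347×10^-17 J.
f = ΔE/h = 4.347×10^-17/6.63×10^-34 = 6.56×10^16 Hz.

f = 6.56×10^16 Hz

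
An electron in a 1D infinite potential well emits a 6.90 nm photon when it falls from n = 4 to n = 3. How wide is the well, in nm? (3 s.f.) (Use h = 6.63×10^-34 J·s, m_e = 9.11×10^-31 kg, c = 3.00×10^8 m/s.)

The photon carries ΔE = hc/λ = 6.63×10^-34·3.00×10^8/6.90×10^-9 m = 2.883×10^-17 J.
Since ΔE = (4² − 3²)E_1, E_1 = 4.119×10^-18 J, and L = h/√(8m_eE_1) = 1.21×10^-10 m = 0.121 nm.

L = 0.121 nm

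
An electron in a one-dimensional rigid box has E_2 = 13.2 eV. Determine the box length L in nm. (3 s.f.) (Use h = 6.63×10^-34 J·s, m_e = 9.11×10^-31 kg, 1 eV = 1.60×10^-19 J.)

L = 0.338 nm

From E_n = n²h²/(8m_eL²), L = n·h/√(8m_eE_n).
E_2 = 13.2 eV = 2.112×10^-18 J, so L = 2·6.63×10^-34/√(8·9.11×10^-31·2.112×10^-18) = 3.38×10^-10 m = 0.338 nm.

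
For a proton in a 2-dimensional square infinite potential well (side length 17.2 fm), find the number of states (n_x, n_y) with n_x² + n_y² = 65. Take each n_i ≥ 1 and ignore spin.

The level has n_x² + n_y² = 65. The ordered positive-integer solutions are (1, 8), (4, 7), (7, 4), (8, 1).
That gives 4 states.

degeneracy = 4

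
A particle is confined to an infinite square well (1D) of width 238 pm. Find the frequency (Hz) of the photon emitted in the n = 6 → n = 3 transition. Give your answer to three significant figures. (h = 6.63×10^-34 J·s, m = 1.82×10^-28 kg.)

f = 2.17×10^14 Hz

E_1 = h²/(8mL²) = 5.330×10^-21 J and ΔE = (6² − 3²)E_1 = 1.439×10^-19 J.
f = ΔE/h = 1.439×10^-19/6.63×10^-34 = 2.17×10^14 Hz.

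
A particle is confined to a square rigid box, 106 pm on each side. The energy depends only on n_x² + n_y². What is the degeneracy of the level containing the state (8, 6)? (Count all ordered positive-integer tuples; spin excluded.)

degeneracy = 2

The level has n_x² + n_y² = 100. The ordered positive-integer solutions are (6, 8), (8, 6).
That gives 2 states.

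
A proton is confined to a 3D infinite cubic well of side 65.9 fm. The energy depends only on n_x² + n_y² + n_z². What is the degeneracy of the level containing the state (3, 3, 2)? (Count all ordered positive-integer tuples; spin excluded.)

degeneracy = 3

The level has n_x² + n_y² + n_z² = 22. The ordered positive-integer solutions are (2, 3, 3), (3, 2, 3), (3, 3, 2).
That gives 3 states.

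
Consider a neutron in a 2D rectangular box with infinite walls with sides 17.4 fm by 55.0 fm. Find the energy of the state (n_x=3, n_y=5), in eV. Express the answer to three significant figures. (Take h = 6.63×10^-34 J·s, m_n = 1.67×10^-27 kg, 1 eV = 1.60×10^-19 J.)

E = 7.81×10^6 eV

For a 2D rectangular well E = (h²/8m_n)·Σ n_i²/L_i² = (6.63×10^-34)²/(8·1.67×10^-27) · [3²/(17.4 fm)² + 5²/(55.0 fm)²].
Evaluating gives E = 1.250×10^-12 J = 7.81×10^6 eV.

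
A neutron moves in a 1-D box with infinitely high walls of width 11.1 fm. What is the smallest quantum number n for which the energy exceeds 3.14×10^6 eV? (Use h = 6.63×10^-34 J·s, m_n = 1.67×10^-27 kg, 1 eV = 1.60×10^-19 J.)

n = 2

E_1 = h²/(8m_nL²) = 2.670×10^-13 J = 1.669×10^6 eV.
Need n² > 3.14×10^6/1.669×10^6 = 1.881, i.e. n > 1.371.
The smallest integer satisfying this is n = 2.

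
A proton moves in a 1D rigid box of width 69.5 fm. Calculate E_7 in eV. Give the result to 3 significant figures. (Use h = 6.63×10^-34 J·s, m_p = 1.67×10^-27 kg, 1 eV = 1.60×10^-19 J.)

For an infinite well E_n = n²h²/(8m_pL²), so E_1 = h²/(8m_pL²) = (6.63×10^-34)²/(8·1.67×10^-27·(6.95×10^-14 m)²) = 6.812×10^-15 J.
Then E_7 = 7²·E_1 = 49·6.812×10^-15 J = 3.338×10^-13 J.
Converting, E_7 = 3.338×10^-13 J / (1.60×10^-19 J/eV) = 2.09×10^6 eV.

E_7 = 2.09×10^6 eV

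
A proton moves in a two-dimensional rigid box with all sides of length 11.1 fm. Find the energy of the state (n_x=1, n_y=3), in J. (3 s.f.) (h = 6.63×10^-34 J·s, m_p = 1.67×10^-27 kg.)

For a 2D rectangular well E = (h²/8m_p)·Σ n_i²/L_i² = (6.63×10^-34)²/(8·1.67×10^-27) · [1²/(11.1 fm)² + 3²/(11.1 fm)²].
Evaluating gives E = 2.67×10^-12 J.

E = 2.67×10^-12 J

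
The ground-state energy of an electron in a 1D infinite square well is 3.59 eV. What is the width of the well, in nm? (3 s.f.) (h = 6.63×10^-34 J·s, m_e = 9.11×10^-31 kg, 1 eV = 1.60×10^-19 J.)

From E_n = n²h²/(8m_eL²), L = n·h/√(8m_eE_n).
E_1 = 3.59 eV = 5.744×10^-19 J, so L = 1·6.63×10^-34/√(8·9.11×10^-31·5.744×10^-19) = 3.24×10^-10 m = 0.324 nm.

L = 0.324 nm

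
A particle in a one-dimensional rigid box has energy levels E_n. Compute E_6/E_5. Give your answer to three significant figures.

1.44

E_n ∝ n², so E_6/E_5 = 6²/5² = 36/25 = 1.44.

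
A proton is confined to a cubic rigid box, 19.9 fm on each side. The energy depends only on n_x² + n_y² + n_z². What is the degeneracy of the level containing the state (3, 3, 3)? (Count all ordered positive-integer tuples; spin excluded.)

The level has n_x² + n_y² + n_z² = 27. The ordered positive-integer solutions are (1, 1, 5), (1, 5, 1), (3, 3, 3), (5, 1, 1).
That gives 4 states.

degeneracy = 4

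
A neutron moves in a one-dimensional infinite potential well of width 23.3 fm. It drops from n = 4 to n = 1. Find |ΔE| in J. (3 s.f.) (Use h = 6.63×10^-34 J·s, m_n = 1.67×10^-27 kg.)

E_1 = h²/(8m_nL²) = 6.061×10^-14 J.
|ΔE| = |4² − 1²|·E_1 = 15·6.061×10^-14 J = 9.09×10^-13 J.

|ΔE| = 9.09×10^-13 J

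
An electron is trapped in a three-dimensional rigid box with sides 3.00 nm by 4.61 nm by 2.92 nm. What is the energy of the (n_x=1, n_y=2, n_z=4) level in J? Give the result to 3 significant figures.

For a 3D rectangular well E = (h²/8m_e)·Σ n_i²/L_i² = (6.626×10^-34)²/(8·9.109×10^-31) · [1²/(3.00 nm)² + 2²/(4.61 nm)² + 4²/(2.92 nm)²].
Evaluating gives E = 1.31×10^-19 J.

E = 1.31×10^-19 J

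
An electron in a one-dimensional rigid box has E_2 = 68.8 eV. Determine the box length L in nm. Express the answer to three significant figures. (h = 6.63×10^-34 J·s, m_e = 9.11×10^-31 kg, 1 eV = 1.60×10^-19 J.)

L = 0.148 nm

From E_n = n²h²/(8m_eL²), L = n·h/√(8m_eE_n).
E_2 = 68.8 eV = 1.101×10^-17 J, so L = 2·6.63×10^-34/√(8·9.11×10^-31·1.101×10^-17) = 1.48×10^-10 m = 0.148 nm.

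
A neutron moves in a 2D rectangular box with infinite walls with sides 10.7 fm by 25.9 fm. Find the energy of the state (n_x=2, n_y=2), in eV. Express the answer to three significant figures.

E = 8.36×10^6 eV

For a 2D rectangular well E = (h²/8m_n)·Σ n_i²/L_i² = (6.626×10^-34)²/(8·1.675×10^-27) · [2²/(10.7 fm)² + 2²/(25.9 fm)²].
Evaluating gives E = 1.340×10^-12 J = 8.36×10^6 eV.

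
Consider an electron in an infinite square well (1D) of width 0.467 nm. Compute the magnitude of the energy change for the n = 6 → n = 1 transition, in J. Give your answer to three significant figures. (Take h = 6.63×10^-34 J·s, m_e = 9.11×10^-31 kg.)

|ΔE| = 9.68×10^-18 J

E_1 = h²/(8m_eL²) = 2.766×10^-19 J.
|ΔE| = |6² − 1²|·E_1 = 35·2.766×10^-19 J = 9.68×10^-18 J.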